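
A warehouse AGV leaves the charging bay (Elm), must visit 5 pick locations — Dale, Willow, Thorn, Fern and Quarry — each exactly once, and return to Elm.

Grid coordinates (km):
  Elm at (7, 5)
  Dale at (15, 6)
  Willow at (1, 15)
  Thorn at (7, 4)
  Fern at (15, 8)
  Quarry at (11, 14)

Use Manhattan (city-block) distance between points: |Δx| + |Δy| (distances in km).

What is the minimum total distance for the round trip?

Elm - Dale - Willow - Thorn - Fern - Quarry - Elm: 9+23+17+12+10+13 = 84
Elm - Dale - Willow - Thorn - Quarry - Fern - Elm: 9+23+17+14+10+11 = 84
Elm - Dale - Willow - Fern - Thorn - Quarry - Elm: 9+23+21+12+14+13 = 92
Elm - Dale - Willow - Fern - Quarry - Thorn - Elm: 9+23+21+10+14+1 = 78
Elm - Dale - Willow - Quarry - Thorn - Fern - Elm: 9+23+11+14+12+11 = 80
Elm - Dale - Willow - Quarry - Fern - Thorn - Elm: 9+23+11+10+12+1 = 66
Elm - Dale - Thorn - Willow - Fern - Quarry - Elm: 9+10+17+21+10+13 = 80
Elm - Dale - Thorn - Willow - Quarry - Fern - Elm: 9+10+17+11+10+11 = 68
Elm - Dale - Thorn - Fern - Willow - Quarry - Elm: 9+10+12+21+11+13 = 76
Elm - Dale - Thorn - Fern - Quarry - Willow - Elm: 9+10+12+10+11+16 = 68
Elm - Dale - Thorn - Quarry - Willow - Fern - Elm: 9+10+14+11+21+11 = 76
Elm - Dale - Thorn - Quarry - Fern - Willow - Elm: 9+10+14+10+21+16 = 80
Elm - Dale - Fern - Willow - Thorn - Quarry - Elm: 9+2+21+17+14+13 = 76
Elm - Dale - Fern - Willow - Quarry - Thorn - Elm: 9+2+21+11+14+1 = 58
… (46 more)
Elm - Dale - Fern - Quarry - Willow - Thorn - Elm: 9+2+10+11+17+1 = 50  ← best
The minimum is 50.
One optimal route: Elm → Dale → Fern → Quarry → Willow → Thorn → Elm (or its reverse).

Minimum total distance: 50 km.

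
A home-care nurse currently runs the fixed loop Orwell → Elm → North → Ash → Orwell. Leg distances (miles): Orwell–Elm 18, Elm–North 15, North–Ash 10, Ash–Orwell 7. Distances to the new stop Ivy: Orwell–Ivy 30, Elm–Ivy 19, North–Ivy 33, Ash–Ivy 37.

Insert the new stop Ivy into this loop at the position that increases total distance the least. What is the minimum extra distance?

Insertion cost between consecutive stops i–j is d(i,Ivy) + d(Ivy,j) − d(i,j):
  between Orwell and Elm: 30 + 19 − 18 = 31
  between Elm and North: 19 + 33 − 15 = 37
  between North and Ash: 33 + 37 − 10 = 60
  between Ash and Orwell: 37 + 30 − 7 = 60
Cheapest insertion is between Orwell and Elm, adding 31.
New total = 50 + 31 = 81.

+31 miles — insert Ivy between Orwell and Elm.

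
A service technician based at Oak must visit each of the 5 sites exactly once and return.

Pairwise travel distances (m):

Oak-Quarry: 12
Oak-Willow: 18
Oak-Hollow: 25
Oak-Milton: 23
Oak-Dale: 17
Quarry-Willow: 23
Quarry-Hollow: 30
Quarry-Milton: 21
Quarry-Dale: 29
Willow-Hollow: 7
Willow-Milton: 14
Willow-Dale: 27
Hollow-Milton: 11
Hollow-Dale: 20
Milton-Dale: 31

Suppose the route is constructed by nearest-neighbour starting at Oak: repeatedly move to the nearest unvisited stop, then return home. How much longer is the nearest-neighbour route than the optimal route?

From Oak: Quarry=12, Dale=17, Willow=18, Milton=23, Hollow=25 → choose Quarry (12).
From Quarry: Milton=21, Willow=23, Dale=29, Hollow=30 → choose Milton (21).
From Milton: Hollow=11, Willow=14, Dale=31 → choose Hollow (11).
From Hollow: Willow=7, Dale=20 → choose Willow (7).
From Willow: Dale=27 → choose Dale (27).
NN route Oak → Quarry → Milton → Hollow → Willow → Dale → Oak costs 95.
Optimal: Oak → Quarry → Milton → Willow → Hollow → Dale → Oak costs 91 (by enumerating all 60 distinct tours).
Excess = 95 − 91 = 4.

4 m longer than the optimal tour.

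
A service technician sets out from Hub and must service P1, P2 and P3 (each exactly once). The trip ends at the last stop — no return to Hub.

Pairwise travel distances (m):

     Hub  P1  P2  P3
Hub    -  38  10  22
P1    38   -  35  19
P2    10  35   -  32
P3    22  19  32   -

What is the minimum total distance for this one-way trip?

There are 3! = 6 possible orderings.
Hub→P1→P2→P3: 38+35+32 = 105
Hub→P1→P3→P2: 38+19+32 = 89
Hub→P2→P1→P3: 10+35+19 = 64
Hub→P2→P3→P1: 10+32+19 = 61
Hub→P3→P1→P2: 22+19+35 = 76
Hub→P3→P2→P1: 22+32+35 = 89
The minimum is 61.
One shortest path: Hub → P2 → P3 → P1.

Minimum one-way distance = 61 m.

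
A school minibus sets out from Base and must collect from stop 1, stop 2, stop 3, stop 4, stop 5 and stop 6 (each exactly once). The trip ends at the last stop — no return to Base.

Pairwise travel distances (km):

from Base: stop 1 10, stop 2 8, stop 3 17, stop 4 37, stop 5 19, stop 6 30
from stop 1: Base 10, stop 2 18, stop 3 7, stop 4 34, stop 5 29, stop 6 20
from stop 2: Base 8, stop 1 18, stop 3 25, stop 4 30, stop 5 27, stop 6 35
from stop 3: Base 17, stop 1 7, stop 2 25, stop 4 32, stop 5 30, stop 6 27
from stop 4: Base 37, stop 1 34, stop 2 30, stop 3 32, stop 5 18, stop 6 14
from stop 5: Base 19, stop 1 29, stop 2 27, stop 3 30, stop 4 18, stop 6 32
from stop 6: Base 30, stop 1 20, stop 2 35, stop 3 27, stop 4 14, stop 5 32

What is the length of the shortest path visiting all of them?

Minimum one-way distance = 92 km.

There are 6! = 720 possible orderings.
Base → stop 1 → stop 2 → stop 3 → stop 4 → stop 5 → stop 6: 10+18+25+32+18+32 = 135
Base → stop 1 → stop 2 → stop 3 → stop 4 → stop 6 → stop 5: 10+18+25+32+14+32 = 131
Base → stop 1 → stop 2 → stop 3 → stop 5 → stop 4 → stop 6: 10+18+25+30+18+14 = 115
Base → stop 1 → stop 2 → stop 3 → stop 5 → stop 6 → stop 4: 10+18+25+30+32+14 = 129
Base → stop 1 → stop 2 → stop 3 → stop 6 → stop 4 → stop 5: 10+18+25+27+14+18 = 112
Base → stop 1 → stop 2 → stop 3 → stop 6 → stop 5 → stop 4: 10+18+25+27+32+18 = 130
Base → stop 1 → stop 2 → stop 4 → stop 3 → stop 5 → stop 6: 10+18+30+32+30+32 = 152
Base → stop 1 → stop 2 → stop 4 → stop 3 → stop 6 → stop 5: 10+18+30+32+27+32 = 149
… (712 more)
Base → stop 2 → stop 1 → stop 3 → stop 6 → stop 4 → stop 5: 8+18+7+27+14+18 = 92  ← best
The minimum is 92.
One shortest path: Base → stop 2 → stop 1 → stop 3 → stop 6 → stop 4 → stop 5.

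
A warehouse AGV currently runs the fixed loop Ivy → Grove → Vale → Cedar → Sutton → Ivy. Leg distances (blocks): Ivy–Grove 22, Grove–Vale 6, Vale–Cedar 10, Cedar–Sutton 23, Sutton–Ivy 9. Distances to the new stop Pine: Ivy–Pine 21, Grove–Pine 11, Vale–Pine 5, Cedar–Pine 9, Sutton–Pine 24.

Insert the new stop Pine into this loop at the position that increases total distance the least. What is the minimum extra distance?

Insertion cost between consecutive stops i–j is d(i,Pine) + d(Pine,j) − d(i,j):
  between Ivy and Grove: 21 + 11 − 22 = 10
  between Grove and Vale: 11 + 5 − 6 = 10
  between Vale and Cedar: 5 + 9 − 10 = 4
  between Cedar and Sutton: 9 + 24 − 23 = 10
  between Sutton and Ivy: 24 + 21 − 9 = 36
Cheapest insertion is between Vale and Cedar, adding 4.
New total = 70 + 4 = 74.

+4 blocks — insert Pine between Vale and Cedar.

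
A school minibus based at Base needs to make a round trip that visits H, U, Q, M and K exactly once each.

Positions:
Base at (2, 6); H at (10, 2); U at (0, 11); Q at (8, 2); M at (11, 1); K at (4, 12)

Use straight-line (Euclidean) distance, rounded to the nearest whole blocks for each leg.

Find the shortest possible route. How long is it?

Base→H→U→Q→M→K→Base: 9+13+12+3+13+6 = 56
Base→H→U→Q→K→M→Base: 9+13+12+11+13+10 = 68
Base→H→U→M→Q→K→Base: 9+13+15+3+11+6 = 57
Base→H→U→M→K→Q→Base: 9+13+15+13+11+7 = 68
Base→H→U→K→Q→M→Base: 9+13+4+11+3+10 = 50
Base→H→U→K→M→Q→Base: 9+13+4+13+3+7 = 49
Base→H→Q→U→M→K→Base: 9+2+12+15+13+6 = 57
Base→H→Q→U→K→M→Base: 9+2+12+4+13+10 = 50
Base→H→Q→M→U→K→Base: 9+2+3+15+4+6 = 39
Base→H→Q→M→K→U→Base: 9+2+3+13+4+5 = 36
Base→H→Q→K→U→M→Base: 9+2+11+4+15+10 = 51
Base→H→Q→K→M→U→Base: 9+2+11+13+15+5 = 55
Base→H→M→U→Q→K→Base: 9+1+15+12+11+6 = 54
Base→H→M→U→K→Q→Base: 9+1+15+4+11+7 = 47
… (46 more)
Base→U→K→H→M→Q→Base: 5+4+12+1+3+7 = 32  ← best
The minimum is 32.
One optimal route: Base → U → K → H → M → Q → Base (or its reverse).

32 blocks — the shortest possible round trip.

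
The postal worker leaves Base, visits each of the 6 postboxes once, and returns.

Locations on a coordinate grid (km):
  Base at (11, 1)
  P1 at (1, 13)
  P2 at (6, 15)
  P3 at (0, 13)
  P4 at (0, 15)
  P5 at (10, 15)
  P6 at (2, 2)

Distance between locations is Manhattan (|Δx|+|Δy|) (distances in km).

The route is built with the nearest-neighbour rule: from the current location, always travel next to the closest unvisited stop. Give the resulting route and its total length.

Base → [P6:10 / P5:15 / P2:19 / P1:22 / P3:23 / P4:25] → P6 (10)
P6 → [P1:12 / P3:13 / P4:15 / P2:17 / P5:21] → P1 (12)
P1 → [P3:1 / P4:3 / P2:7 / P5:11] → P3 (1)
P3 → [P4:2 / P2:8 / P5:12] → P4 (2)
P4 → [P2:6 / P5:10] → P2 (6)
P2 → [P5:4] → P5 (4)
Return P5→Base: 15.
Total = 10 + 12 + 1 + 2 + 6 + 4 + 15 = 50.

Nearest-neighbour total = 50 km; route Base → P6 → P1 → P3 → P4 → P2 → P5 → Base.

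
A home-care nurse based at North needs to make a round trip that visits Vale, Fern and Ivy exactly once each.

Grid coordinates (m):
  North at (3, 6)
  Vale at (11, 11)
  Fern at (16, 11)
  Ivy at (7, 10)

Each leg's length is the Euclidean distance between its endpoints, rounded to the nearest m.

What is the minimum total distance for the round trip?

North-Vale-Fern-Ivy-North: 9+5+9+6 = 29
North-Vale-Ivy-Fern-North: 9+4+9+14 = 36
North-Fern-Vale-Ivy-North: 14+5+4+6 = 29
The minimum is 29.
One optimal route: North → Vale → Fern → Ivy → North (or its reverse).

Minimum total distance: 29 m.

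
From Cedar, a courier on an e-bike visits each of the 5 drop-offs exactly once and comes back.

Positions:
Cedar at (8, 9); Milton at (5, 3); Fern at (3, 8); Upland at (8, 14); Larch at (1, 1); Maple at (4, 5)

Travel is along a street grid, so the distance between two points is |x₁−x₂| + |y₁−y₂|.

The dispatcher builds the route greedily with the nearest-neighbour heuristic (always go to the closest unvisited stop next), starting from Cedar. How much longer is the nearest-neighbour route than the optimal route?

Excess over optimum: 2.

From Cedar: Upland=5, Fern=6, Maple=8, Milton=9, Larch=15 → choose Upland (5).
From Upland: Fern=11, Maple=13, Milton=14, Larch=20 → choose Fern (11).
From Fern: Maple=4, Milton=7, Larch=9 → choose Maple (4).
From Maple: Milton=3, Larch=7 → choose Milton (3).
From Milton: Larch=6 → choose Larch (6).
NN route Cedar → Upland → Fern → Maple → Milton → Larch → Cedar costs 44.
Optimal: Cedar → Milton → Larch → Maple → Fern → Upland → Cedar costs 42 (by enumerating all 60 distinct tours).
Excess = 44 − 42 = 2.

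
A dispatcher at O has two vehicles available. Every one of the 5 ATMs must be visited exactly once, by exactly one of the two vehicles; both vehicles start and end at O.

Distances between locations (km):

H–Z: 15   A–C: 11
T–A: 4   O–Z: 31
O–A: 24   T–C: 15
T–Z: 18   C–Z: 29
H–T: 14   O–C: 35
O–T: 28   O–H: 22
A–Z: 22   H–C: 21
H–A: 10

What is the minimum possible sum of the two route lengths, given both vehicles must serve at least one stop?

There are 2^4 − 1 = 15 ways to divide the 5 stops into two non-empty groups. For each, the best each vehicle can do is its own shortest tour through its group:
  {H} + {T, A, C, Z}: 44 + 99 = 143
  {T} + {H, A, C, Z}: 56 + 101 = 157
  {H, T} + {A, C, Z}: 64 + 95 = 159
  {A} + {H, T, C, Z}: 48 + 105 = 153
  {H, A} + {T, C, Z}: 56 + 99 = 155
  {T, A} + {H, C, Z}: 56 + 101 = 157
  … (15 splits in total)
Best: vehicle 1 O → H → O = 44; vehicle 2 O → A → C → T → Z → O = 99; combined 143.

143 km — the smallest possible combined total.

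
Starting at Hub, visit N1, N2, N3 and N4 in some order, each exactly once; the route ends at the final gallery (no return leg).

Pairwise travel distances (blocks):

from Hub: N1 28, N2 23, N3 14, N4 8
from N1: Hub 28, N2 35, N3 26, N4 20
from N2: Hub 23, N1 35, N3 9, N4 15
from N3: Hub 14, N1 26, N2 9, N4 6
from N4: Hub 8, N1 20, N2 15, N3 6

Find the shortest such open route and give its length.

There are 4! = 24 possible orderings.
Hub→N1→N2→N3→N4: 28+35+9+6 = 78
Hub→N1→N2→N4→N3: 28+35+15+6 = 84
Hub→N1→N3→N2→N4: 28+26+9+15 = 78
Hub→N1→N3→N4→N2: 28+26+6+15 = 75
Hub→N1→N4→N2→N3: 28+20+15+9 = 72
Hub→N1→N4→N3→N2: 28+20+6+9 = 63
Hub→N2→N1→N3→N4: 23+35+26+6 = 90
Hub→N2→N1→N4→N3: 23+35+20+6 = 84
Hub→N2→N3→N1→N4: 23+9+26+20 = 78
Hub→N2→N3→N4→N1: 23+9+6+20 = 58
Hub→N2→N4→N1→N3: 23+15+20+26 = 84
Hub→N2→N4→N3→N1: 23+15+6+26 = 70
Hub→N3→N1→N2→N4: 14+26+35+15 = 90
Hub→N3→N1→N4→N2: 14+26+20+15 = 75
… (10 more)
The minimum is 58.
One shortest path: Hub → N2 → N3 → N4 → N1.

Minimum one-way distance = 58 blocks.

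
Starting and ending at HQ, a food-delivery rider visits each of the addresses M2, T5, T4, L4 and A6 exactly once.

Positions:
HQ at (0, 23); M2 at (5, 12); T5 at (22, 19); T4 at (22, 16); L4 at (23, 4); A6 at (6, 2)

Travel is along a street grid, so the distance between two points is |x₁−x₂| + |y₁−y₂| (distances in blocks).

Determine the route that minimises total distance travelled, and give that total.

There are 60 distinct closed tours to check (reversals are equivalent).
HQ-M2-T5-T4-L4-A6-HQ: 16+24+3+13+19+27 = 102
HQ-M2-T5-T4-A6-L4-HQ: 16+24+3+30+19+42 = 134
HQ-M2-T5-L4-T4-A6-HQ: 16+24+16+13+30+27 = 126
HQ-M2-T5-L4-A6-T4-HQ: 16+24+16+19+30+29 = 134
HQ-M2-T5-A6-T4-L4-HQ: 16+24+33+30+13+42 = 158
HQ-M2-T5-A6-L4-T4-HQ: 16+24+33+19+13+29 = 134
HQ-M2-T4-T5-L4-A6-HQ: 16+21+3+16+19+27 = 102
HQ-M2-T4-T5-A6-L4-HQ: 16+21+3+33+19+42 = 134
HQ-M2-T4-L4-T5-A6-HQ: 16+21+13+16+33+27 = 126
HQ-M2-T4-L4-A6-T5-HQ: 16+21+13+19+33+26 = 128
HQ-M2-T4-A6-T5-L4-HQ: 16+21+30+33+16+42 = 158
HQ-M2-T4-A6-L4-T5-HQ: 16+21+30+19+16+26 = 128
HQ-M2-L4-T5-T4-A6-HQ: 16+26+16+3+30+27 = 118
HQ-M2-L4-T5-A6-T4-HQ: 16+26+16+33+30+29 = 150
… (46 more)
HQ-M2-A6-L4-T4-T5-HQ: 16+11+19+13+3+26 = 88  ← best
The minimum is 88.
One optimal route: HQ → M2 → A6 → L4 → T4 → T5 → HQ (or its reverse).

Minimum total distance: 88 blocks.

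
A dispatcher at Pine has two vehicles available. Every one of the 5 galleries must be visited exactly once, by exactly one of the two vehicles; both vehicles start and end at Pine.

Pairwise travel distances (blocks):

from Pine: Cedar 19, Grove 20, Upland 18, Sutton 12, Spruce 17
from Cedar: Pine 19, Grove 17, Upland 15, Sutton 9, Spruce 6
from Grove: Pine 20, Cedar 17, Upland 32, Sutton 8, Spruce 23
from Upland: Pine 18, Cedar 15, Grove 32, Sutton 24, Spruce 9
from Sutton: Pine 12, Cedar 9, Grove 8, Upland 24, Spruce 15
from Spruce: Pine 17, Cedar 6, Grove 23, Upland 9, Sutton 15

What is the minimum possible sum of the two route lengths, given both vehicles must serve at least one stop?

92 blocks — the smallest possible combined total.

There are 2^4 − 1 = 15 ways to divide the 5 stops into two non-empty groups. For each, the best each vehicle can do is its own shortest tour through its group:
  {Cedar} + {Grove, Upland, Sutton, Spruce}: 38 + 70 = 108
  {Grove} + {Cedar, Upland, Sutton, Spruce}: 40 + 54 = 94
  {Cedar, Grove} + {Upland, Sutton, Spruce}: 56 + 54 = 110
  {Upland} + {Cedar, Grove, Sutton, Spruce}: 36 + 60 = 96
  {Cedar, Upland} + {Grove, Sutton, Spruce}: 52 + 60 = 112
  {Grove, Upland} + {Cedar, Sutton, Spruce}: 70 + 44 = 114
  … (15 splits in total)
  {Grove, Sutton} + {Cedar, Upland, Spruce}: 40 + 52 = 92  ← best
Best: vehicle 1 Pine → Grove → Sutton → Pine = 40; vehicle 2 Pine → Cedar → Spruce → Upland → Pine = 52; combined 92.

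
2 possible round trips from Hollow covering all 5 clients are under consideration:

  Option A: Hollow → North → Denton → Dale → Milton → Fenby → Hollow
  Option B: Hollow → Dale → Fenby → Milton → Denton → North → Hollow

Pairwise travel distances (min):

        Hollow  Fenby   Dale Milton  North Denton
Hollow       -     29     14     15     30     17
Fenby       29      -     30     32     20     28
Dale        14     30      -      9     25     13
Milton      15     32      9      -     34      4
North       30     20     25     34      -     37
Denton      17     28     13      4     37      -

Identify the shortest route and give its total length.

Shortest is Option B, total 147 min.

Option A: 30 + 37 + 13 + 9 + 32 + 29 = 150
Option B: 14 + 30 + 32 + 4 + 37 + 30 = 147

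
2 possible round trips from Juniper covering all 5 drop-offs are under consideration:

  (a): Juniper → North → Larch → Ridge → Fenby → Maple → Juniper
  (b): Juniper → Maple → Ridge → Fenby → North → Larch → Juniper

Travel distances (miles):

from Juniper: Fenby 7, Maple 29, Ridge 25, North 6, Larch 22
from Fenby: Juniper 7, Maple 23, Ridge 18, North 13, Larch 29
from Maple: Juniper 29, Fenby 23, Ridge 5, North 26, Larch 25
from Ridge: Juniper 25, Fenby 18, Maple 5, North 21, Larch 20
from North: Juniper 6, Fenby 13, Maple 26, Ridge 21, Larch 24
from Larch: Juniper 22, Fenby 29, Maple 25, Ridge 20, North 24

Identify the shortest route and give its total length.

Shortest is (b), total 111 miles.

(a): 6 + 24 + 20 + 18 + 23 + 29 = 120
(b): 29 + 5 + 18 + 13 + 24 + 22 = 111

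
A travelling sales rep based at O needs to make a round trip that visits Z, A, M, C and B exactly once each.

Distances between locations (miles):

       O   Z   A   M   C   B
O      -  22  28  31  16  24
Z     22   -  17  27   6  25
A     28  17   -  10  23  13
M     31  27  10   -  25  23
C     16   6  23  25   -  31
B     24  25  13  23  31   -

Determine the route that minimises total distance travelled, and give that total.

96 miles — the shortest possible round trip.

With 5 stops there are 5!/2 = 60 distinct round trips (a route and its reverse cost the same).
O→Z→A→M→C→B→O: 22+17+10+25+31+24 = 129
O→Z→A→M→B→C→O: 22+17+10+23+31+16 = 119
O→Z→A→C→M→B→O: 22+17+23+25+23+24 = 134
O→Z→A→C→B→M→O: 22+17+23+31+23+31 = 147
O→Z→A→B→M→C→O: 22+17+13+23+25+16 = 116
O→Z→A→B→C→M→O: 22+17+13+31+25+31 = 139
O→Z→M→A→C→B→O: 22+27+10+23+31+24 = 137
O→Z→M→A→B→C→O: 22+27+10+13+31+16 = 119
O→Z→M→C→A→B→O: 22+27+25+23+13+24 = 134
O→Z→M→C→B→A→O: 22+27+25+31+13+28 = 146
O→Z→M→B→A→C→O: 22+27+23+13+23+16 = 124
O→Z→M→B→C→A→O: 22+27+23+31+23+28 = 154
O→Z→C→A→M→B→O: 22+6+23+10+23+24 = 108
O→Z→C→A→B→M→O: 22+6+23+13+23+31 = 118
… (46 more)
O→C→Z→A→M→B→O: 16+6+17+10+23+24 = 96  ← best
The minimum is 96.
One optimal route: O → C → Z → A → M → B → O (or its reverse).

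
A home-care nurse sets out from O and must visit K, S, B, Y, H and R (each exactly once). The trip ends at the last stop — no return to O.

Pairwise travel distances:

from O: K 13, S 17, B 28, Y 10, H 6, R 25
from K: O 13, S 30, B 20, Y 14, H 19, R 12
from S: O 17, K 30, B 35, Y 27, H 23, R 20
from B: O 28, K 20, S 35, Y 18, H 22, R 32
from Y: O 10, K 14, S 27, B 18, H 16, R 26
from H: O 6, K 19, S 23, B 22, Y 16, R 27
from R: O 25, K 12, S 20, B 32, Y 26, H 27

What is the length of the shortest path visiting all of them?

Minimum one-way distance = 92.

There are 6! = 720 possible orderings.
O - K - S - B - Y - H - R: 13+30+35+18+16+27 = 139
O - K - S - B - Y - R - H: 13+30+35+18+26+27 = 149
O - K - S - B - H - Y - R: 13+30+35+22+16+26 = 142
O - K - S - B - H - R - Y: 13+30+35+22+27+26 = 153
O - K - S - B - R - Y - H: 13+30+35+32+26+16 = 152
O - K - S - B - R - H - Y: 13+30+35+32+27+16 = 153
O - K - S - Y - B - H - R: 13+30+27+18+22+27 = 137
O - K - S - Y - B - R - H: 13+30+27+18+32+27 = 147
… (712 more)
O - H - B - Y - K - R - S: 6+22+18+14+12+20 = 92  ← best
The minimum is 92.
One shortest path: O → H → B → Y → K → R → S.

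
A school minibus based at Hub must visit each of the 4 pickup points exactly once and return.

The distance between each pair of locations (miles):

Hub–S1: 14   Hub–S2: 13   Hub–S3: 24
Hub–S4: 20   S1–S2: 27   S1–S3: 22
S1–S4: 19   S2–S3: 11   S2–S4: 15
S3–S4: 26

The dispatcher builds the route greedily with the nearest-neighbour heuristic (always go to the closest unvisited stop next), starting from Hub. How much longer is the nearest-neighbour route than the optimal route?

3 miles longer than the optimal tour.

From Hub: S2=13, S1=14, S4=20, S3=24 → choose S2 (13).
From S2: S3=11, S4=15, S1=27 → choose S3 (11).
From S3: S1=22, S4=26 → choose S1 (22).
From S1: S4=19 → choose S4 (19).
NN route Hub → S2 → S3 → S1 → S4 → Hub costs 85.
Optimal: Hub → S1 → S3 → S2 → S4 → Hub costs 82 (by enumerating all 12 distinct tours).
Excess = 85 − 82 = 3.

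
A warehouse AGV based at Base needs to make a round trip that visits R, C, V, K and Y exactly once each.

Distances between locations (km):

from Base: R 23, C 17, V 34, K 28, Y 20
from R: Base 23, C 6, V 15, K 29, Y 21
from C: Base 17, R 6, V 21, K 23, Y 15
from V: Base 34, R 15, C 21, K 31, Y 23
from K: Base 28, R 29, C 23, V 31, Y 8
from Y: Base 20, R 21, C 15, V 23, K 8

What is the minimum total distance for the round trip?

97 km — the shortest possible round trip.

With 5 stops there are 5!/2 = 60 distinct round trips (a route and its reverse cost the same).
Base→R→C→V→K→Y→Base: 23+6+21+31+8+20 = 109
Base→R→C→V→Y→K→Base: 23+6+21+23+8+28 = 109
Base→R→C→K→V→Y→Base: 23+6+23+31+23+20 = 126
Base→R→C→K→Y→V→Base: 23+6+23+8+23+34 = 117
Base→R→C→Y→V→K→Base: 23+6+15+23+31+28 = 126
Base→R→C→Y→K→V→Base: 23+6+15+8+31+34 = 117
Base→R→V→C→K→Y→Base: 23+15+21+23+8+20 = 110
Base→R→V→C→Y→K→Base: 23+15+21+15+8+28 = 110
Base→R→V→K→C→Y→Base: 23+15+31+23+15+20 = 127
Base→R→V→K→Y→C→Base: 23+15+31+8+15+17 = 109
Base→R→V→Y→C→K→Base: 23+15+23+15+23+28 = 127
Base→R→V→Y→K→C→Base: 23+15+23+8+23+17 = 109
Base→R→K→C→V→Y→Base: 23+29+23+21+23+20 = 139
Base→R→K→C→Y→V→Base: 23+29+23+15+23+34 = 147
… (46 more)
Base→C→R→V→K→Y→Base: 17+6+15+31+8+20 = 97  ← best
The minimum is 97.
One optimal route: Base → C → R → V → K → Y → Base (or its reverse).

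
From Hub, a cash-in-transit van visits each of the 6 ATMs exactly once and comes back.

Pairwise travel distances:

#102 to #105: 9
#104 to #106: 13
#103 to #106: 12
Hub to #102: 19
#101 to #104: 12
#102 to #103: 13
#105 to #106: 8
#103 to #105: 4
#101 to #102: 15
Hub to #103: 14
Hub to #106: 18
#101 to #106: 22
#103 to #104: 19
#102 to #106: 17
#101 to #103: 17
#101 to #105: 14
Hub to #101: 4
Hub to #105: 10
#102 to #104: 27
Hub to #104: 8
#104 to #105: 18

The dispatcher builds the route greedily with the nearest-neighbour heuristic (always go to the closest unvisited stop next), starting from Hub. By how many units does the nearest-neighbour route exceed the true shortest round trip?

8 longer than the optimal tour.

From Hub: #101=4, #104=8, #105=10, #103=14, #106=18, #102=19 → choose #101 (4).
From #101: #104=12, #105=14, #102=15, #103=17, #106=22 → choose #104 (12).
From #104: #106=13, #105=18, #103=19, #102=27 → choose #106 (13).
From #106: #105=8, #103=12, #102=17 → choose #105 (8).
From #105: #103=4, #102=9 → choose #103 (4).
From #103: #102=13 → choose #102 (13).
NN route Hub → #101 → #104 → #106 → #105 → #103 → #102 → Hub costs 73.
Optimal: Hub → #101 → #102 → #103 → #105 → #106 → #104 → Hub costs 65 (by enumerating all 360 distinct tours).
Excess = 73 − 65 = 8.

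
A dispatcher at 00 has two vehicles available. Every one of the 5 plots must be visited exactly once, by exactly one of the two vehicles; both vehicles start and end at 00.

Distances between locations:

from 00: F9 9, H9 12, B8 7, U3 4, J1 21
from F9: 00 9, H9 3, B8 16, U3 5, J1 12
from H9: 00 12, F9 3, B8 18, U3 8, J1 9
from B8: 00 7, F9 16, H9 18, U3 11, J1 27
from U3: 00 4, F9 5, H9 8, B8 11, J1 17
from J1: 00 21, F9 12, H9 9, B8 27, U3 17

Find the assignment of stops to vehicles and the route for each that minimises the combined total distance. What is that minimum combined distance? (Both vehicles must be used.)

Minimum combined distance: 56.

Check every non-empty split of the stops between the two vehicles; for each half take its own optimal tour:
  {F9} + {H9, B8, U3, J1}: 18 + 55 = 73
  {H9} + {F9, B8, U3, J1}: 24 + 55 = 79
  {F9, H9} + {B8, U3, J1}: 24 + 55 = 79
  {B8} + {F9, H9, U3, J1}: 14 + 42 = 56
  {F9, B8} + {H9, U3, J1}: 32 + 42 = 74
  {H9, B8} + {F9, U3, J1}: 37 + 42 = 79
  … (15 splits in total)
Best: vehicle 1 00 → B8 → 00 = 14; vehicle 2 00 → F9 → H9 → J1 → U3 → 00 = 42; combined 56.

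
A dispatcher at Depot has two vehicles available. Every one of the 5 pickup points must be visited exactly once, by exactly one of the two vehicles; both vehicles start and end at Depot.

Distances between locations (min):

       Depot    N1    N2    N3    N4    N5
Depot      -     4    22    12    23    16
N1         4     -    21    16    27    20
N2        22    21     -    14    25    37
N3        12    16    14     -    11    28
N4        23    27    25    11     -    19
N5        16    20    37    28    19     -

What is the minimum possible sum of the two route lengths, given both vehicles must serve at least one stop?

90 min — the smallest possible combined total.

Try each way of splitting the stops between the two vehicles (each non-empty) and, for each split, find the best tour for each vehicle:
  {N1} + {N2, N3, N4, N5}: 8 + 82 = 90
  {N2} + {N1, N3, N4, N5}: 44 + 66 = 110
  {N1, N2} + {N3, N4, N5}: 47 + 58 = 105
  {N3} + {N1, N2, N4, N5}: 24 + 85 = 109
  {N1, N3} + {N2, N4, N5}: 32 + 82 = 114
  {N2, N3} + {N1, N4, N5}: 48 + 66 = 114
  … (15 splits in total)
Best: vehicle 1 Depot → N1 → Depot = 8; vehicle 2 Depot → N2 → N3 → N4 → N5 → Depot = 82; combined 90.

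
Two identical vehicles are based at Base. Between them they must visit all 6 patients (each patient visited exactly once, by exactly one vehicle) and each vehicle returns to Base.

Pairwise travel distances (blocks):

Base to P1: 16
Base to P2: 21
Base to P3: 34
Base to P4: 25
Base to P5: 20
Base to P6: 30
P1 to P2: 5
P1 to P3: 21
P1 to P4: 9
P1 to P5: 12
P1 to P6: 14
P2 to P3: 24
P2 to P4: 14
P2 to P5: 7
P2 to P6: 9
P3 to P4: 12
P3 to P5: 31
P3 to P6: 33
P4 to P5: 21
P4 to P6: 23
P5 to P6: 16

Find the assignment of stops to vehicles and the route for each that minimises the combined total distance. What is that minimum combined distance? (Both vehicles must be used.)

There are 2^5 − 1 = 31 ways to divide the 6 stops into two non-empty groups. For each, the best each vehicle can do is its own shortest tour through its group:
  {P1} + {P2, P3, P4, P5, P6}: 32 + 105 = 137
  {P2} + {P1, P3, P4, P5, P6}: 42 + 105 = 147
  {P1, P2} + {P3, P4, P5, P6}: 42 + 105 = 147
  {P3} + {P1, P2, P4, P5, P6}: 68 + 84 = 152
  {P1, P3} + {P2, P4, P5, P6}: 71 + 84 = 155
  {P2, P3} + {P1, P4, P5, P6}: 79 + 84 = 163
  … (31 splits in total)
Best: vehicle 1 Base → P1 → Base = 32; vehicle 2 Base → P3 → P4 → P2 → P6 → P5 → Base = 105; combined 137.

Minimum combined distance: 137 blocks.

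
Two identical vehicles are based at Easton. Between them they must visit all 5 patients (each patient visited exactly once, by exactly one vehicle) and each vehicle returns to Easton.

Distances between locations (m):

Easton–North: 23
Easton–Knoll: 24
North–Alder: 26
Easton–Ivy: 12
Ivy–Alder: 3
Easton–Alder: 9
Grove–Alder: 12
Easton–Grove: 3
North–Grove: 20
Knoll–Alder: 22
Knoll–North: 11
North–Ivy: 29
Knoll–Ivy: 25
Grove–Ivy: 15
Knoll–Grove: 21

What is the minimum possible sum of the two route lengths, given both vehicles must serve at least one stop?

Check every non-empty split of the stops between the two vehicles; for each half take its own optimal tour:
  {Knoll} + {North, Grove, Ivy, Alder}: 48 + 64 = 112
  {North} + {Knoll, Grove, Ivy, Alder}: 46 + 61 = 107
  {Knoll, North} + {Grove, Ivy, Alder}: 58 + 30 = 88
  {Grove} + {Knoll, North, Ivy, Alder}: 6 + 71 = 77
  {Knoll, Grove} + {North, Ivy, Alder}: 48 + 64 = 112
  {North, Grove} + {Knoll, Ivy, Alder}: 46 + 61 = 107
  … (15 splits in total)
Best: vehicle 1 Easton → Grove → Easton = 6; vehicle 2 Easton → North → Knoll → Ivy → Alder → Easton = 71; combined 77.

77 m — the smallest possible combined total.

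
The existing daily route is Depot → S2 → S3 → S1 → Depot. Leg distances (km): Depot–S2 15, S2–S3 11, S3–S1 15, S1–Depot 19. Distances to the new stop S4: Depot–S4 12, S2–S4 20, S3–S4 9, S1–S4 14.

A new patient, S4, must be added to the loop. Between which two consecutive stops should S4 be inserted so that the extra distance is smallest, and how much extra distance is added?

Insertion cost between consecutive stops i–j is d(i,S4) + d(S4,j) − d(i,j):
  between Depot and S2: 12 + 20 − 15 = 17
  between S2 and S3: 20 + 9 − 11 = 18
  between S3 and S1: 9 + 14 − 15 = 8
  between S1 and Depot: 14 + 12 − 19 = 7
Cheapest insertion is between S1 and Depot, adding 7.
New total = 60 + 7 = 67.

Minimum extra distance: 7 km, inserting S4 between S1 and Depot.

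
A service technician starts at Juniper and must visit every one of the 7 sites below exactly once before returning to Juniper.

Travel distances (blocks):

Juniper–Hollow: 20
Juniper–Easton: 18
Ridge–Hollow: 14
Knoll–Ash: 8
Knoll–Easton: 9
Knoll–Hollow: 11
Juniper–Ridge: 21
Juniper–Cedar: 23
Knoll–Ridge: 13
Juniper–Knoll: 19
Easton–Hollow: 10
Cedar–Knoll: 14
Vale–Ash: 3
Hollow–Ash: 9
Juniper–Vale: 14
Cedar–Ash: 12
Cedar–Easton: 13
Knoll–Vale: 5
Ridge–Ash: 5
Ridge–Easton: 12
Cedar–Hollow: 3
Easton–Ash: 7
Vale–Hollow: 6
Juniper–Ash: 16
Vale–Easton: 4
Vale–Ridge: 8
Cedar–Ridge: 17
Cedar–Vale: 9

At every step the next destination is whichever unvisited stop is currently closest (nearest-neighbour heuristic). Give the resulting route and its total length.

Total distance 80 blocks via the nearest-neighbour route Juniper → Vale → Ash → Ridge → Easton → Knoll → Hollow → Cedar → Juniper.

From Juniper: distances to unvisited — Vale=14, Ash=16, Easton=18, Knoll=19, Hollow=20, Ridge=21, Cedar=23. Nearest is Vale (14).
From Vale: distances to unvisited — Ash=3, Easton=4, Knoll=5, Hollow=6, Ridge=8, Cedar=9. Nearest is Ash (3).
From Ash: distances to unvisited — Ridge=5, Easton=7, Knoll=8, Hollow=9, Cedar=12. Nearest is Ridge (5).
From Ridge: distances to unvisited — Easton=12, Knoll=13, Hollow=14, Cedar=17. Nearest is Easton (12).
From Easton: distances to unvisited — Knoll=9, Hollow=10, Cedar=13. Nearest is Knoll (9).
From Knoll: distances to unvisited — Hollow=11, Cedar=14. Nearest is Hollow (11).
From Hollow: distances to unvisited — Cedar=3. Nearest is Cedar (3).
Return Cedar→Juniper: 23.
Total = 14 + 3 + 5 + 12 + 9 + 11 + 3 + 23 = 80.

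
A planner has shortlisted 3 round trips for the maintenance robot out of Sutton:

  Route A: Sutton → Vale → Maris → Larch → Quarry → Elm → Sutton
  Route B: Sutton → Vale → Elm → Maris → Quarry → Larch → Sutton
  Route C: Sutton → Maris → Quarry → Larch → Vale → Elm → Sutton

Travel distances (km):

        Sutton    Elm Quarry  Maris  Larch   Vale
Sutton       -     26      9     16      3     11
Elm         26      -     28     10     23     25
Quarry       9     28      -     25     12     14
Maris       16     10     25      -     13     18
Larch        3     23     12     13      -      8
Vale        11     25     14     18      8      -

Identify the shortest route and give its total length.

Route A: 11 + 18 + 13 + 12 + 28 + 26 = 108
Route B: 11 + 25 + 10 + 25 + 12 + 3 = 86
Route C: 16 + 25 + 12 + 8 + 25 + 26 = 112

Shortest is Route B, total 86 km.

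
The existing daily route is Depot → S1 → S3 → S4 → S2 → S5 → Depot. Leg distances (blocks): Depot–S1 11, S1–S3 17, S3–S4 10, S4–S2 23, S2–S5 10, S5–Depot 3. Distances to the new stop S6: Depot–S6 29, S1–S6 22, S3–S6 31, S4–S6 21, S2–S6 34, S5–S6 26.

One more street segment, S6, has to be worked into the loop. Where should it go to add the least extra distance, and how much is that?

Minimum extra distance: 32 blocks, inserting S6 between S4 and S2.

Insertion cost between consecutive stops i–j is d(i,S6) + d(S6,j) − d(i,j):
  between Depot and S1: 29 + 22 − 11 = 40
  between S1 and S3: 22 + 31 − 17 = 36
  between S3 and S4: 31 + 21 − 10 = 42
  between S4 and S2: 21 + 34 − 23 = 32
  between S2 and S5: 34 + 26 − 10 = 50
  between S5 and Depot: 26 + 29 − 3 = 52
Cheapest insertion is between S4 and S2, adding 32.
New total = 74 + 32 = 106.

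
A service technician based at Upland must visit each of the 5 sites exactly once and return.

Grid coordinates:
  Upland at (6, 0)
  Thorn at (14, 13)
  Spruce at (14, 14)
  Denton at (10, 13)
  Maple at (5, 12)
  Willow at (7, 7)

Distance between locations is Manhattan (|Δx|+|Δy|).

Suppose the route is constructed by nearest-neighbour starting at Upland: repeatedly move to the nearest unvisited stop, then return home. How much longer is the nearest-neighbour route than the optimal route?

The nearest-neighbour route is 2 longer than optimal.

Upland: Willow=8, Maple=13, Denton=17, Thorn=21, Spruce=22 ⇒ Willow
Willow: Maple=7, Denton=9, Thorn=13, Spruce=14 ⇒ Maple
Maple: Denton=6, Thorn=10, Spruce=11 ⇒ Denton
Denton: Thorn=4, Spruce=5 ⇒ Thorn
Thorn: Spruce=1 ⇒ Spruce
NN route Upland → Willow → Maple → Denton → Thorn → Spruce → Upland costs 48.
Optimal: Upland → Maple → Thorn → Spruce → Denton → Willow → Upland costs 46 (by enumerating all 60 distinct tours).
Excess = 48 − 46 = 2.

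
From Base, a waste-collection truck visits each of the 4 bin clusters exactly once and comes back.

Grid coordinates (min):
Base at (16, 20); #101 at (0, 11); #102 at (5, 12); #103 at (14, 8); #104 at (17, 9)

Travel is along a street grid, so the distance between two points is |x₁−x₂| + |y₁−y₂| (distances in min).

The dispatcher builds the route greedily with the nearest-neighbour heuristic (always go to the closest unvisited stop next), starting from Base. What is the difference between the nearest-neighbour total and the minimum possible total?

2 min longer than the optimal tour.

From Base: #104=12, #103=14, #102=19, #101=25 → choose #104 (12).
From #104: #103=4, #102=15, #101=19 → choose #103 (4).
From #103: #102=13, #101=17 → choose #102 (13).
From #102: #101=6 → choose #101 (6).
NN route Base → #104 → #103 → #102 → #101 → Base costs 60.
Optimal: Base → #102 → #101 → #103 → #104 → Base costs 58 (by enumerating all 12 distinct tours).
Excess = 60 − 58 = 2.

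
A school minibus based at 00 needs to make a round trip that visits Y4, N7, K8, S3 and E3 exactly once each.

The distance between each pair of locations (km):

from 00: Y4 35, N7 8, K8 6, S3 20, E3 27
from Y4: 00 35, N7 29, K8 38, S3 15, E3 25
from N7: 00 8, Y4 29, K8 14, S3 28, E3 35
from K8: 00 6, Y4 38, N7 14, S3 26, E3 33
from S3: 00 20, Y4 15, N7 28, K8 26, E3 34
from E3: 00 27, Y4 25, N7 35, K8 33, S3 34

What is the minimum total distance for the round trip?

Shortest round trip = 115 km.

00 → Y4 → N7 → K8 → S3 → E3 → 00: 35+29+14+26+34+27 = 165
00 → Y4 → N7 → K8 → E3 → S3 → 00: 35+29+14+33+34+20 = 165
00 → Y4 → N7 → S3 → K8 → E3 → 00: 35+29+28+26+33+27 = 178
00 → Y4 → N7 → S3 → E3 → K8 → 00: 35+29+28+34+33+6 = 165
00 → Y4 → N7 → E3 → K8 → S3 → 00: 35+29+35+33+26+20 = 178
00 → Y4 → N7 → E3 → S3 → K8 → 00: 35+29+35+34+26+6 = 165
00 → Y4 → K8 → N7 → S3 → E3 → 00: 35+38+14+28+34+27 = 176
00 → Y4 → K8 → N7 → E3 → S3 → 00: 35+38+14+35+34+20 = 176
00 → Y4 → K8 → S3 → N7 → E3 → 00: 35+38+26+28+35+27 = 189
00 → Y4 → K8 → S3 → E3 → N7 → 00: 35+38+26+34+35+8 = 176
00 → Y4 → K8 → E3 → N7 → S3 → 00: 35+38+33+35+28+20 = 189
00 → Y4 → K8 → E3 → S3 → N7 → 00: 35+38+33+34+28+8 = 176
00 → Y4 → S3 → N7 → K8 → E3 → 00: 35+15+28+14+33+27 = 152
00 → Y4 → S3 → N7 → E3 → K8 → 00: 35+15+28+35+33+6 = 152
… (46 more)
00 → N7 → K8 → S3 → Y4 → E3 → 00: 8+14+26+15+25+27 = 115  ← best
The minimum is 115.
One optimal route: 00 → N7 → K8 → S3 → Y4 → E3 → 00 (or its reverse).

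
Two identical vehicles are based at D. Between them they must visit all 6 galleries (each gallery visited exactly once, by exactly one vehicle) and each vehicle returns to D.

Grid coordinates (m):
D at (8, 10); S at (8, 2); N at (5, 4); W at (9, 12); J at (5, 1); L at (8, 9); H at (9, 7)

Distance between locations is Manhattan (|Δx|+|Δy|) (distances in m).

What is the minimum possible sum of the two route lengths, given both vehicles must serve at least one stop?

Minimum combined distance: 32 m.

Check every non-empty split of the stops between the two vehicles; for each half take its own optimal tour:
  {S} + {N, W, J, L, H}: 16 + 30 = 46
  {N} + {S, W, J, L, H}: 18 + 30 = 48
  {S, N} + {W, J, L, H}: 22 + 30 = 52
  {W} + {S, N, J, L, H}: 6 + 26 = 32
  {S, W} + {N, J, L, H}: 22 + 26 = 48
  {N, W} + {S, J, L, H}: 24 + 26 = 50
  … (31 splits in total)
Best: vehicle 1 D → W → D = 6; vehicle 2 D → S → J → N → H → L → D = 26; combined 32.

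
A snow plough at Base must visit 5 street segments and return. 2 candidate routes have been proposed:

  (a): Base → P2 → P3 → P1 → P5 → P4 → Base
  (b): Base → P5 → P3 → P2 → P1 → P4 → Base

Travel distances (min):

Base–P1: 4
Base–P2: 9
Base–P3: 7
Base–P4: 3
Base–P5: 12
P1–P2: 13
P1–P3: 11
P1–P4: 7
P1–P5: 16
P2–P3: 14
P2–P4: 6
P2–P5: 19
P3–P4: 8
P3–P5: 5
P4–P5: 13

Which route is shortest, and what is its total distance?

(a): 9 + 14 + 11 + 16 + 13 + 3 = 66
(b): 12 + 5 + 14 + 13 + 7 + 3 = 54

54 min — (b) is the shortest.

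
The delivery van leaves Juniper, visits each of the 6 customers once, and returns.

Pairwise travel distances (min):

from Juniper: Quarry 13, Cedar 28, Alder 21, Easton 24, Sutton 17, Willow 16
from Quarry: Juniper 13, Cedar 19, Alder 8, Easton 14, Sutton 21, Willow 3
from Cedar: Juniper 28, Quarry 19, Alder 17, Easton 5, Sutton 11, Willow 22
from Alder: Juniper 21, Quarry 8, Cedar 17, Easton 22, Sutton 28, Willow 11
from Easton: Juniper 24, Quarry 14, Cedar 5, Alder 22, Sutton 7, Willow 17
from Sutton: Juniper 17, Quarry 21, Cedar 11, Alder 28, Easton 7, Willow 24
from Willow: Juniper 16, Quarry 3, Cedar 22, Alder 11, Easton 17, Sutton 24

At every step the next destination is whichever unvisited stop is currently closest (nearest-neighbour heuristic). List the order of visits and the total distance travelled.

At Juniper the remaining stops are Quarry 13, Willow 16, Sutton 17, Alder 21, Easton 24, Cedar 28; go to Quarry.
At Quarry the remaining stops are Willow 3, Alder 8, Easton 14, Cedar 19, Sutton 21; go to Willow.
At Willow the remaining stops are Alder 11, Easton 17, Cedar 22, Sutton 24; go to Alder.
At Alder the remaining stops are Cedar 17, Easton 22, Sutton 28; go to Cedar.
At Cedar the remaining stops are Easton 5, Sutton 11; go to Easton.
At Easton the remaining stops are Sutton 7; go to Sutton.
Return Sutton→Juniper: 17.
Total = 13 + 3 + 11 + 17 + 5 + 7 + 17 = 73.

Total distance 73 min via the nearest-neighbour route Juniper → Quarry → Willow → Alder → Cedar → Easton → Sutton → Juniper.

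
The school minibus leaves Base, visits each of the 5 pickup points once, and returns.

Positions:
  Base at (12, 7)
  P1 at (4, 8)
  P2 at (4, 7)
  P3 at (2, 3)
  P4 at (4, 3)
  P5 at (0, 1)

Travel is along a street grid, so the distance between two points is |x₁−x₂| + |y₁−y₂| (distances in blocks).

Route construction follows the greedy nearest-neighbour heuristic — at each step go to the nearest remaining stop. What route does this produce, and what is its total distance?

Nearest-neighbour total = 38 blocks; route Base → P2 → P1 → P4 → P3 → P5 → Base.

From Base: distances to unvisited — P2=8, P1=9, P4=12, P3=14, P5=18. Nearest is P2 (8).
From P2: distances to unvisited — P1=1, P4=4, P3=6, P5=10. Nearest is P1 (1).
From P1: distances to unvisited — P4=5, P3=7, P5=11. Nearest is P4 (5).
From P4: distances to unvisited — P3=2, P5=6. Nearest is P3 (2).
From P3: distances to unvisited — P5=4. Nearest is P5 (4).
Return P5→Base: 18.
Total = 8 + 1 + 5 + 2 + 4 + 18 = 38.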